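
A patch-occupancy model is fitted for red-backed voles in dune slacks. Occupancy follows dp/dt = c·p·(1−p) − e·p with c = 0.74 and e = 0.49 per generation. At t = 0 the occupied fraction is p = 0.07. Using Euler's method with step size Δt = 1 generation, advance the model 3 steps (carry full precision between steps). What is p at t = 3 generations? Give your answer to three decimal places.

Update rule: p ← p + [c·p·(1−p) − e·p]·Δt with Δt = 1.
step 1: Δp = +0.01387, p = 0.08387
step 2: Δp = +0.01576, p = 0.09964
step 3: Δp = +0.01756, p = 0.11720

0.117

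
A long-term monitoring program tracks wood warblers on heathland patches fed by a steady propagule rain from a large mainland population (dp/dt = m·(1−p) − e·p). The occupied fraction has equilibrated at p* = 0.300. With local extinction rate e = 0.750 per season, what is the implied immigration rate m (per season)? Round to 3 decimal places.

0.321

At equilibrium m(1−p*) = e·p*, so m = e·p*/(1−p*).
m = 0.750 × 0.300 / 0.7000 = 0.2250/0.7000 = 0.3214.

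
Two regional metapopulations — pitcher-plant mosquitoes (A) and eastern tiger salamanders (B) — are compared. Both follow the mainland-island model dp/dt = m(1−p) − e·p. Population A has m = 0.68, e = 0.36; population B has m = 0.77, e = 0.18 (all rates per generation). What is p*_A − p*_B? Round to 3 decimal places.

A: p*_A = m/(m+e) = 0.68/1.0400 = 0.6538.
B: p*_B = 0.77/0.9500 = 0.8105.
p*_A − p*_B = 0.6538 − 0.8105 = -0.1567.

-0.157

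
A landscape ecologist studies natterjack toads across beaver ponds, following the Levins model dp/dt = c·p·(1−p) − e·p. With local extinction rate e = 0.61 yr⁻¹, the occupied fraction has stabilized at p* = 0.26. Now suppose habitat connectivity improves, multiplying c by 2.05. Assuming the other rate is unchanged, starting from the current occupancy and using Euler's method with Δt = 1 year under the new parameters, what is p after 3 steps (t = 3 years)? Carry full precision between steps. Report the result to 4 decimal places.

0.6378

Balance c(1−p*) = e gives c = e/(1 − 0.26000) = 0.61/0.74000 = 0.82432.
Starting from p₀ = 0.26000; update p ← p + (dp/dt)·Δt with the new parameters.
t = 1: p = 0.26000 + (+0.16653) = 0.42653
t = 2: p = 0.42653 + (+0.15316) = 0.57969
t = 3: p = 0.57969 + (+0.05812) = 0.63781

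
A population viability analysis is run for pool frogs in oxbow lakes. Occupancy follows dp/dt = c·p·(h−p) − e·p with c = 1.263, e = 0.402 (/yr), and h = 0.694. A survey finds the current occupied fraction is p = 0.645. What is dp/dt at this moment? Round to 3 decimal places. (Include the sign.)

Colonization term: c·p·(h−p) = 1.263×0.645×0.0490 = 0.03992.
Extinction term: e·p = 0.25929.
dp/dt = 0.03992 − 0.25929 = -0.21937.

-0.219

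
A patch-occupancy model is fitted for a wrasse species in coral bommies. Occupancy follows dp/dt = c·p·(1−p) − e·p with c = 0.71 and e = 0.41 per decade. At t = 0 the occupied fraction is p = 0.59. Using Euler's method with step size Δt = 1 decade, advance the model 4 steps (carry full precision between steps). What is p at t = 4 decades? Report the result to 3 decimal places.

Update rule: p ← p + [c·p·(1−p) − e·p]·Δt with Δt = 1.
p: 0.59000 → 0.51985  (Δp = -0.07015)
p: 0.51985 → 0.48393  (Δp = -0.03592)
p: 0.48393 → 0.46284  (Δp = -0.02110)
p: 0.46284 → 0.44959  (Δp = -0.01324)

0.450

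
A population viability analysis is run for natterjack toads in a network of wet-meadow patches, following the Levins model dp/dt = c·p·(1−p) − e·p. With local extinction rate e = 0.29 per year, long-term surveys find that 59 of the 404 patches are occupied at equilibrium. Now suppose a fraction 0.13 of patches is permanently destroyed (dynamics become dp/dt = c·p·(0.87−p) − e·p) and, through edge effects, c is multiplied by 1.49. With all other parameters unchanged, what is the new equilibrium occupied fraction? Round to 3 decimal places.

0.297

Observed p* = 59/404 = 0.14604.
Balance c(1−p*) = e gives c = e/(1 − 0.14604) = 0.29/0.85396 = 0.33959.
New p* = 0.87 − e/c = 0.87 − 0.29000/0.50599 = 0.29687.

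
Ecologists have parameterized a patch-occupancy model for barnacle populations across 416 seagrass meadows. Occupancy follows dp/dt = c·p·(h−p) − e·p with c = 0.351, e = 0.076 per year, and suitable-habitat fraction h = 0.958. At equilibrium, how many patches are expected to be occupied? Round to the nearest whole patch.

p* = h − e/c = 0.958 − 0.2165 = 0.7415.
Expected occupied patches = N × p* = 416 × 0.7415 = 308.45 ≈ 308.

308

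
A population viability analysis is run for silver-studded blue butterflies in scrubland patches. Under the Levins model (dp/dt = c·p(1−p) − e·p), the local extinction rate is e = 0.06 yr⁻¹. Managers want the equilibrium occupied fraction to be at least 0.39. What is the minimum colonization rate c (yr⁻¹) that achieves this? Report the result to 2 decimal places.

0.10

p* = 1 − e/c ≥ 0.39 requires e/c ≤ 0.6100, i.e. c ≥ e/0.6100.
c_min = 0.06/0.6100 = 0.0984.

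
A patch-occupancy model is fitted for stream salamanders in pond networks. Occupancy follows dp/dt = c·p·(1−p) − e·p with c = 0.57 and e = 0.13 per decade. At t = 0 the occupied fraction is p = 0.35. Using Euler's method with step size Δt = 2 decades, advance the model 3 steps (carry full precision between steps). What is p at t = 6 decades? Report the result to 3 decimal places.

0.747

Update rule: p ← p + [c·p·(1−p) − e·p]·Δt with Δt = 2.
  1  |  dp/dt·Δt = +0.168350  |  p_1 = 0.518350
  2  |  dp/dt·Δt = +0.149845  |  p_2 = 0.668195
  3  |  dp/dt·Δt = +0.079019  |  p_3 = 0.747214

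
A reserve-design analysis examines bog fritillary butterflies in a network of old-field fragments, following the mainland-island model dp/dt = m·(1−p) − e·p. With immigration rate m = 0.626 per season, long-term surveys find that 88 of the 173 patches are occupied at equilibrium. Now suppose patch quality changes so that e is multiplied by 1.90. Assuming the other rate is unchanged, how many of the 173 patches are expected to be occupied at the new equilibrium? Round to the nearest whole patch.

Observed p* = 88/173 = 0.50867.
Balance m(1−p*) = e·p* gives e = m(1−p*)/p* = 0.626×0.49133/0.50867 = 0.60466.
New p* = m/(m+e) = 0.62600/(0.62600+1.14885) = 0.35271.
Expected occupied = 173 × 0.35271 = 61.02 ≈ 61.

61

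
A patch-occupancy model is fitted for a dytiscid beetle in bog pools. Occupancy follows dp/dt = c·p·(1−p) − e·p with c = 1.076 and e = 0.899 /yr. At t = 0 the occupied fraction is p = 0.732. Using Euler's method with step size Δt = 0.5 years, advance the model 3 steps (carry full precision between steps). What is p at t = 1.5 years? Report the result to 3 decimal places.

0.359

Update rule: p ← p + [c·p·(1−p) − e·p]·Δt with Δt = 0.5.
  1  |  dp/dt·Δt = -0.223491  |  p_1 = 0.508509
  2  |  dp/dt·Δt = -0.094114  |  p_2 = 0.414395
  3  |  dp/dt·Δt = -0.055713  |  p_3 = 0.358682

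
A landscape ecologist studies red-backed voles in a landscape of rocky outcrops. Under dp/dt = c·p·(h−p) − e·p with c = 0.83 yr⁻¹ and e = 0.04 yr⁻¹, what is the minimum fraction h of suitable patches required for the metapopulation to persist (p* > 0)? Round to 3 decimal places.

p* = h − e/c is positive only when h > e/c.
h_min = e/c = 0.04/0.83 = 0.0482.

0.048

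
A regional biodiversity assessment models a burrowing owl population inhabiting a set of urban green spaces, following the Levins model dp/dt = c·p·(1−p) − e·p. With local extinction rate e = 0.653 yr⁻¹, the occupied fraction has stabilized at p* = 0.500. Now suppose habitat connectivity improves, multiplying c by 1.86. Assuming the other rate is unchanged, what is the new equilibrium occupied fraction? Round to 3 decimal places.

0.731

Balance c(1−p*) = e gives c = e/(1 − 0.50000) = 0.653/0.50000 = 1.30600.
New p* = 1 − e/c = 1 − 0.65300/2.42916 = 0.73118.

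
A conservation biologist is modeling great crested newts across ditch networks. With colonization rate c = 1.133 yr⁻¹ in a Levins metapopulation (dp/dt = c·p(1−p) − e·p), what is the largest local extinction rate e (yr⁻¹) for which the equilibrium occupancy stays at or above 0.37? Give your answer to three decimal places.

0.714

1 − e/c ≥ 0.37 ⇒ e ≤ c(1 − 0.37) = 1.133 × 0.6300.
e_max = 0.7138.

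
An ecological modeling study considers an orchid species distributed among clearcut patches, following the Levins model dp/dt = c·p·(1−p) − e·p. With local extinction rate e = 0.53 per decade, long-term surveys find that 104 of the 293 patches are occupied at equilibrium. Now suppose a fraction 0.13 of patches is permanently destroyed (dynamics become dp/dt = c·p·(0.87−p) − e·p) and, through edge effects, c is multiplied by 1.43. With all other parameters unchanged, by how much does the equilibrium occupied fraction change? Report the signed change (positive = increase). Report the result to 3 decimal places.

Observed p* = 104/293 = 0.35495.
Balance c(1−p*) = e gives c = e/(1 − 0.35495) = 0.53/0.64505 = 0.82164.
New p* = 0.87 − e/c = 0.87 − 0.53000/1.17495 = 0.41892.
Δp* = 0.41892 − 0.35495 = +0.06397.

0.064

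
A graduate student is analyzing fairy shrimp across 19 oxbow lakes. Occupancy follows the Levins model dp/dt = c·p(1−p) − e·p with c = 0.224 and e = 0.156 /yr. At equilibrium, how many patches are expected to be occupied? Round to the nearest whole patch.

p* = 1 − e/c = 1 − 0.156/0.224 = 0.3036.
Expected occupied patches = N × p* = 19 × 0.3036 = 5.77 ≈ 6.

6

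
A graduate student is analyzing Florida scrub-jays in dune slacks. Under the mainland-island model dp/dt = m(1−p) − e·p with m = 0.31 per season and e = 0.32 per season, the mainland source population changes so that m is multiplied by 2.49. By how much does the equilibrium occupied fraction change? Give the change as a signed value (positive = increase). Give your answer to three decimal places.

0.215

Before: p* = 0.31/(0.31+0.32) = 0.4921.
After: m = 0.7719, e = 0.32; p* = 0.7719/1.0919 = 0.7069.
Δp* = 0.7069 − 0.4921 = +0.2149.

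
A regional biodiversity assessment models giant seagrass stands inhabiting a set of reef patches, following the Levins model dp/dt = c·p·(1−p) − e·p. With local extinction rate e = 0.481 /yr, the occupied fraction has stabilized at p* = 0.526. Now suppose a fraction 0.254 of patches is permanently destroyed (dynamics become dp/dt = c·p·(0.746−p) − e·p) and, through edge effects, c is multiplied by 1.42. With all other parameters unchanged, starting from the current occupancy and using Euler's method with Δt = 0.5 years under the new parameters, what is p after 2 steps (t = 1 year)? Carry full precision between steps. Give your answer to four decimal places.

Balance c(1−p*) = e gives c = e/(1 − 0.52600) = 0.481/0.47400 = 1.01477.
Starting from p₀ = 0.52600; update p ← p + (dp/dt)·Δt with the new parameters.
p: 0.52600 → 0.48287  (Δp = -0.04313)
p: 0.48287 → 0.45828  (Δp = -0.02459)

0.4583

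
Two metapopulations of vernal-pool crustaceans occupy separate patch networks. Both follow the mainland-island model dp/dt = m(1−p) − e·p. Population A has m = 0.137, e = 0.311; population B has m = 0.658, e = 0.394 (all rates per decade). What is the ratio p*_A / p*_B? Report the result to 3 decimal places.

A: p*_A = m/(m+e) = 0.137/0.4480 = 0.3058.
B: p*_B = 0.658/1.0520 = 0.6255.
p*_A / p*_B = 0.3058/0.6255 = 0.4889.

0.489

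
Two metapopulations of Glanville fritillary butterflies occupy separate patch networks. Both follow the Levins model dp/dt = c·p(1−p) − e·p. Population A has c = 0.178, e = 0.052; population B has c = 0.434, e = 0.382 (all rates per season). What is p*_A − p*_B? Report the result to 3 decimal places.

0.588

A: p*_A = 1 − 0.052/0.178 = 0.7079.
B: p*_B = 1 − 0.382/0.434 = 0.1198.
p*_A − p*_B = 0.7079 − 0.1198 = 0.5880.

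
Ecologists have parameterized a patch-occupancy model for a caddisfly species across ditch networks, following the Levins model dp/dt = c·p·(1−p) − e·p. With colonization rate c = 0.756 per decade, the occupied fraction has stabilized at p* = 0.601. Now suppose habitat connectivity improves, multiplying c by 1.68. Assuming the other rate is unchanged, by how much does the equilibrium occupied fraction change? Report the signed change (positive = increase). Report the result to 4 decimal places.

Balance c(1−p*) = e gives e = 0.756×(1 − 0.60100) = 0.30164.
New p* = 1 − e/c = 1 − 0.30164/1.27008 = 0.76250.
Δp* = 0.76250 − 0.60100 = +0.16150.

0.1615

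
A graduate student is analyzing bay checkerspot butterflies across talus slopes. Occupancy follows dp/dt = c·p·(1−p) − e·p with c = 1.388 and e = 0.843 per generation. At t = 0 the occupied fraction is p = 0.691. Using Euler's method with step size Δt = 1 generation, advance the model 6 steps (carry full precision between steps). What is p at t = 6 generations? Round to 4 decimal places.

Update rule: p ← p + [c·p·(1−p) − e·p]·Δt with Δt = 1.
step 1: Δp = -0.28615, p = 0.40485
step 2: Δp = -0.00686, p = 0.39800
step 3: Δp = -0.00295, p = 0.39504
step 4: Δp = -0.00131, p = 0.39373
step 5: Δp = -0.00059, p = 0.39314
step 6: Δp = -0.00027, p = 0.39287

0.3929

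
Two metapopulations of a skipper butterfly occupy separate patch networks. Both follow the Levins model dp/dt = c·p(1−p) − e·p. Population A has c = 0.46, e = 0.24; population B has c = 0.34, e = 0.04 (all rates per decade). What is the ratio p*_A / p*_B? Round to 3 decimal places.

A: p*_A = 1 − 0.24/0.46 = 0.4783.
B: p*_B = 1 − 0.04/0.34 = 0.8824.
p*_A / p*_B = 0.4783/0.8824 = 0.5420.

0.542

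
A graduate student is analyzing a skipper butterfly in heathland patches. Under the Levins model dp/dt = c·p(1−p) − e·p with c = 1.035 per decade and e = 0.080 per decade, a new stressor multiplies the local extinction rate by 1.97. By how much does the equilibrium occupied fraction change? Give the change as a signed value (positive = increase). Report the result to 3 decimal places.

Before: p* = 1 − 0.080/1.035 = 0.9227.
After the change, c = 1.035, e = 0.1576, so p* = 1 − 0.1576/1.035 = 0.8477.
Δp* = 0.8477 − 0.9227 = -0.0750.

-0.075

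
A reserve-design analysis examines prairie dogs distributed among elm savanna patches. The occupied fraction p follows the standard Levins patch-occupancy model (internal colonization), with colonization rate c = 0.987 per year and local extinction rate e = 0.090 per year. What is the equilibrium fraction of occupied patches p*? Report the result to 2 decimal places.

At equilibrium, colonization balances extinction: c·p*·(1−p*) = e·p*.
So p* = 1 − e/c = 1 − 0.090/0.987 = 1 − 0.0912 = 0.9088.

0.91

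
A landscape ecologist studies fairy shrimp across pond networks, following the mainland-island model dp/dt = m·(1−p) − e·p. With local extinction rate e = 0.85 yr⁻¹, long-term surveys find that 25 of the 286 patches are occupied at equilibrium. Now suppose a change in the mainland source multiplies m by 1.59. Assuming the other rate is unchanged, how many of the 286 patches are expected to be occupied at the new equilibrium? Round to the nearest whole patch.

38

Observed p* = 25/286 = 0.08741.
Balance m(1−p*) = e·p* gives m = e·p*/(1−p*) = 0.85×0.08741/0.91259 = 0.08141.
New p* = m/(m+e) = 0.12944/(0.12944+0.85000) = 0.13216.
Expected occupied = 286 × 0.13216 = 37.80 ≈ 38.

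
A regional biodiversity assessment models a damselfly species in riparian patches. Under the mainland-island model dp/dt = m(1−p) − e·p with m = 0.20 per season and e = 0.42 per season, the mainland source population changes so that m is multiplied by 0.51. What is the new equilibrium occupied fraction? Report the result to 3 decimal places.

0.195

Before: p* = 0.20/(0.20+0.42) = 0.3226.
After: m = 0.102, e = 0.42; p* = 0.102/0.5220 = 0.1954.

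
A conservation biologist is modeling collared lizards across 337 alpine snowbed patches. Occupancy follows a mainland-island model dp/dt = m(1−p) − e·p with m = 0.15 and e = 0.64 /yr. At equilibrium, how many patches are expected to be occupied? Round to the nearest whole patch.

64

p* = m/(m+e) = 0.15/0.7900 = 0.1899.
Expected occupied patches = N × p* = 337 × 0.1899 = 63.99 ≈ 64.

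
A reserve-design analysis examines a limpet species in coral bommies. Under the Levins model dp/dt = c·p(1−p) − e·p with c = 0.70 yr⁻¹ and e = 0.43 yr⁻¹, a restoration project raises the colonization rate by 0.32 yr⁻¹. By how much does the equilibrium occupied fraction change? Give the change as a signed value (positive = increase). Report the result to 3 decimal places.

Before: p* = 1 − 0.43/0.70 = 0.3857.
After the change, c = 1.02, e = 0.43, so p* = 1 − 0.43/1.02 = 0.5784.
Δp* = 0.5784 − 0.3857 = +0.1927.

0.193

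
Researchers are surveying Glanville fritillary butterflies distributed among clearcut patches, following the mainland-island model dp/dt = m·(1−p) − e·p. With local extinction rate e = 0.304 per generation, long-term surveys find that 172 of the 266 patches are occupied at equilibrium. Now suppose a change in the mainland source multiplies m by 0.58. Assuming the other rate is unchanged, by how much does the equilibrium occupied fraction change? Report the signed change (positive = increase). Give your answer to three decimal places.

Observed p* = 172/266 = 0.64662.
Balance m(1−p*) = e·p* gives m = e·p*/(1−p*) = 0.304×0.64662/0.35338 = 0.55626.
New p* = m/(m+e) = 0.32263/(0.32263+0.30400) = 0.51487.
Δp* = 0.51487 − 0.64662 = -0.13175.

-0.132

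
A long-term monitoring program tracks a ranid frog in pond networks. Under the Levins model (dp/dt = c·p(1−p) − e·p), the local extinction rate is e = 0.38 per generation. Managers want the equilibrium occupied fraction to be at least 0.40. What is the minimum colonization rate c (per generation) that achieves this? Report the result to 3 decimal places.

0.633

p* = 1 − e/c ≥ 0.40 requires e/c ≤ 0.6000, i.e. c ≥ e/0.6000.
c_min = 0.38/0.6000 = 0.6333.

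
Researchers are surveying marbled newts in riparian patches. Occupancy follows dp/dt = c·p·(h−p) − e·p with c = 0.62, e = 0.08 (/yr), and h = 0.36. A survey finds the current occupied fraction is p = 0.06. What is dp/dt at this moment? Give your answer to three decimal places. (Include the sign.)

Colonization term: c·p·(h−p) = 0.62×0.06×0.3000 = 0.01116.
Extinction term: e·p = 0.00480.
dp/dt = 0.01116 − 0.00480 = 0.00636.

0.006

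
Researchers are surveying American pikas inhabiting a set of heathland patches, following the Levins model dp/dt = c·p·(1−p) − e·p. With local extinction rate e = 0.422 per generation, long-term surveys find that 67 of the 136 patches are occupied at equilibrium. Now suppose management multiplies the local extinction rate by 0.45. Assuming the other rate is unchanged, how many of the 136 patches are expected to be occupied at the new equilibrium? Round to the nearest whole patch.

105

Observed p* = 67/136 = 0.49265.
Balance c(1−p*) = e gives c = e/(1 − 0.49265) = 0.422/0.50735 = 0.83177.
New p* = 1 − e/c = 1 − 0.18990/0.83177 = 0.77169.
Expected occupied = 136 × 0.77169 = 104.95 ≈ 105.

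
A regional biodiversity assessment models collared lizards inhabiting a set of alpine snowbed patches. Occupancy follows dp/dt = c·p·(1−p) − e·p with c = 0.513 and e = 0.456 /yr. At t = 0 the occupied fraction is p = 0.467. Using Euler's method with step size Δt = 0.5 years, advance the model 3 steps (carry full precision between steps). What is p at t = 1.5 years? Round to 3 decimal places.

0.362

Update rule: p ← p + [c·p·(1−p) − e·p]·Δt with Δt = 0.5.
step 1: Δp = -0.04263, p = 0.42437
step 2: Δp = -0.03410, p = 0.39027
step 3: Δp = -0.02795, p = 0.36233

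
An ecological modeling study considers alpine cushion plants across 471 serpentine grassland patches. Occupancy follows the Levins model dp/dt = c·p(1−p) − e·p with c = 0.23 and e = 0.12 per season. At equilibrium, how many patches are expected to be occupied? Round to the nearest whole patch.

p* = 1 − e/c = 1 − 0.12/0.23 = 0.4783.
Expected occupied patches = N × p* = 471 × 0.4783 = 225.26 ≈ 225.

225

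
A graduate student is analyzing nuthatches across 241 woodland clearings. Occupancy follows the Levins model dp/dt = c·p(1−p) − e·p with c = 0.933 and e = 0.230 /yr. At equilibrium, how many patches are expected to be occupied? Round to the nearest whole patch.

p* = 1 − e/c = 1 − 0.230/0.933 = 0.7535.
Expected occupied patches = N × p* = 241 × 0.7535 = 181.59 ≈ 182.

182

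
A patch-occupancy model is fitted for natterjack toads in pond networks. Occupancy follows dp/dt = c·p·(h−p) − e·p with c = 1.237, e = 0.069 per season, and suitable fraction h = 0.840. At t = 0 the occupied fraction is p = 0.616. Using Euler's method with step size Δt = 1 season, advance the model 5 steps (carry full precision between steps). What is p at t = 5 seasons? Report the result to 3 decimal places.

Update rule: p ← p + [c·p·(h−p) − e·p]·Δt with Δt = 1.
step 1: Δp = +0.12818, p = 0.74418
step 2: Δp = +0.03686, p = 0.78104
step 3: Δp = +0.00307, p = 0.78411
step 4: Δp = +0.00010, p = 0.78422
step 5: Δp = +0.00000, p = 0.78422

0.784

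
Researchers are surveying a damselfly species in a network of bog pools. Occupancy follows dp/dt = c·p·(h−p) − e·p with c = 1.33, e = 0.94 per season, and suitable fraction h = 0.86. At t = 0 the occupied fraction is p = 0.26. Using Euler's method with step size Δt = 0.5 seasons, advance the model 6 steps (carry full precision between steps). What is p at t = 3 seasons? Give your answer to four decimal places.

0.1935

Update rule: p ← p + [c·p·(h−p) − e·p]·Δt with Δt = 0.5.
p: 0.26000 → 0.24154  (Δp = -0.01846)
p: 0.24154 → 0.22736  (Δp = -0.01418)
p: 0.22736 → 0.21615  (Δp = -0.01121)
p: 0.21615 → 0.20711  (Δp = -0.00904)
p: 0.20711 → 0.19969  (Δp = -0.00742)
p: 0.19969 → 0.19352  (Δp = -0.00617)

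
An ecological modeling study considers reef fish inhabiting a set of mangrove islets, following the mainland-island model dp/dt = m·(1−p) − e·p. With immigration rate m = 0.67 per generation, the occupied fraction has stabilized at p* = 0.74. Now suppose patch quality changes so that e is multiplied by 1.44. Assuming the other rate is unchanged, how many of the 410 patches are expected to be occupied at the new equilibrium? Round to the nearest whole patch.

272

Balance m(1−p*) = e·p* gives e = m(1−p*)/p* = 0.67×0.26000/0.74000 = 0.23541.
New p* = m/(m+e) = 0.67000/(0.67000+0.33899) = 0.66403.
Expected occupied = 410 × 0.66403 = 272.25 ≈ 272.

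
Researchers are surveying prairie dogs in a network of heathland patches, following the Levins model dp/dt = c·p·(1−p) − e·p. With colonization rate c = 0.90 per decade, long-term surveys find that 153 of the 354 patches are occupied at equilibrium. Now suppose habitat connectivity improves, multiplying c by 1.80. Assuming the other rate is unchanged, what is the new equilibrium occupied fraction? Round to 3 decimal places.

Observed p* = 153/354 = 0.43220.
Balance c(1−p*) = e gives e = 0.90×(1 − 0.43220) = 0.51102.
New p* = 1 − e/c = 1 − 0.51102/1.62000 = 0.68456.

0.685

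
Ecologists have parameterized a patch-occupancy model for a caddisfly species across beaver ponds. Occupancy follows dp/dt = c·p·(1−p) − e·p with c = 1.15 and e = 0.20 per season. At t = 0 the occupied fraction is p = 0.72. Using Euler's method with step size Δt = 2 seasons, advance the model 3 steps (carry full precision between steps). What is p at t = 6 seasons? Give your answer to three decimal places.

Update rule: p ← p + [c·p·(1−p) − e·p]·Δt with Δt = 2.
  1  |  dp/dt·Δt = +0.175680  |  p_1 = 0.895680
  2  |  dp/dt·Δt = -0.143366  |  p_2 = 0.752314
  3  |  dp/dt·Δt = +0.127651  |  p_3 = 0.879965

0.880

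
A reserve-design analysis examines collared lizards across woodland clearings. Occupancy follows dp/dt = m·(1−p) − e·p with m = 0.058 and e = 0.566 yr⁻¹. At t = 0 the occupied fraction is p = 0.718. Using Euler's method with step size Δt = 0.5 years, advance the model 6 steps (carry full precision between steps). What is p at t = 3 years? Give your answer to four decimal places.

Update rule: p ← p + [m·(1−p) − e·p]·Δt with Δt = 0.5.
step 1: Δp = -0.19502, p = 0.52298
step 2: Δp = -0.13417, p = 0.38881
step 3: Δp = -0.09231, p = 0.29650
step 4: Δp = -0.06351, p = 0.23299
step 5: Δp = -0.04369, p = 0.18930
step 6: Δp = -0.03006, p = 0.15924

0.1592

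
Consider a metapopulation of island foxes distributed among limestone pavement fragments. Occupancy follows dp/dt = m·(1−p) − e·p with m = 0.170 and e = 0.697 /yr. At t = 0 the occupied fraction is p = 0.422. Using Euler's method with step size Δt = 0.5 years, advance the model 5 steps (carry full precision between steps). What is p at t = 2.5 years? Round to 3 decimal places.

Update rule: p ← p + [m·(1−p) − e·p]·Δt with Δt = 0.5.
step 1: Δp = -0.09794, p = 0.32406
step 2: Δp = -0.05548, p = 0.26858
step 3: Δp = -0.03143, p = 0.23715
step 4: Δp = -0.01781, p = 0.21935
step 5: Δp = -0.01009, p = 0.20926

0.209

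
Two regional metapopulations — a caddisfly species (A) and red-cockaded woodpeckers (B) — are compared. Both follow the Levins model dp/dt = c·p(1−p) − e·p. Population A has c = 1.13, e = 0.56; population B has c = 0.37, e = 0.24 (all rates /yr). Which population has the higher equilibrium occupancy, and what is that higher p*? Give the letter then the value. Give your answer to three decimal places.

A, 0.504

A: p*_A = 1 − 0.56/1.13 = 0.5044.
B: p*_B = 1 − 0.24/0.37 = 0.3514.
A is higher at 0.5044.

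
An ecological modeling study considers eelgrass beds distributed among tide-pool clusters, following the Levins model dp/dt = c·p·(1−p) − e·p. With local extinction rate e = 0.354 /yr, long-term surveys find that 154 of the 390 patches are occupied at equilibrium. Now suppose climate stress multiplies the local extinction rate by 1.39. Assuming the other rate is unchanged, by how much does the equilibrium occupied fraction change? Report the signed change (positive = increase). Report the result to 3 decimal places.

Observed p* = 154/390 = 0.39487.
Balance c(1−p*) = e gives c = e/(1 − 0.39487) = 0.354/0.60513 = 0.58500.
New p* = 1 − e/c = 1 − 0.49206/0.58500 = 0.15887.
Δp* = 0.15887 − 0.39487 = -0.23600.

-0.236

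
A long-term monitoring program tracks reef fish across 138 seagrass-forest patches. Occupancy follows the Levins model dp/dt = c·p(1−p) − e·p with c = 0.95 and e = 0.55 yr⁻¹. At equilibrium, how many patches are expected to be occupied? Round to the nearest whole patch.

58

p* = 1 − e/c = 1 − 0.55/0.95 = 0.4211.
Expected occupied patches = N × p* = 138 × 0.4211 = 58.11 ≈ 58.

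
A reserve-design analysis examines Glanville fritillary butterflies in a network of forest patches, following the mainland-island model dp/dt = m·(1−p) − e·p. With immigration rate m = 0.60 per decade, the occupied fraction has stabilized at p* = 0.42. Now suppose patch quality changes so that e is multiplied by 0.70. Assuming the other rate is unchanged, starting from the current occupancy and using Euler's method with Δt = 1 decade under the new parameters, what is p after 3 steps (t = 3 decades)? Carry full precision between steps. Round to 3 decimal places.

0.509

Balance m(1−p*) = e·p* gives e = m(1−p*)/p* = 0.60×0.58000/0.42000 = 0.82857.
Starting from p₀ = 0.42000; update p ← p + (dp/dt)·Δt with the new parameters.
p: 0.42000 → 0.52440  (Δp = +0.10440)
p: 0.52440 → 0.50561  (Δp = -0.01879)
p: 0.50561 → 0.50899  (Δp = +0.00338)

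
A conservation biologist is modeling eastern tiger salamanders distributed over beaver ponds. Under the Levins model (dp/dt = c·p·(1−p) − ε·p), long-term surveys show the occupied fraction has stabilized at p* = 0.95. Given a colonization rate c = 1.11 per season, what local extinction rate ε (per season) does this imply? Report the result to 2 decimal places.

At equilibrium c(1−p*) = ε.
ε = 1.11 × (1 − 0.95) = 1.11 × 0.0500 = 0.0555.

0.06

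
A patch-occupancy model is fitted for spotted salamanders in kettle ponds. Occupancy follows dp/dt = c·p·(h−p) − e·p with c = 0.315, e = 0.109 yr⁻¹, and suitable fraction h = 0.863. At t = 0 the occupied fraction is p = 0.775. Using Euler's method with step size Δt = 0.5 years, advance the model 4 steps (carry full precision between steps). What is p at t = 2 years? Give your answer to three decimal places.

0.675

Update rule: p ← p + [c·p·(h−p) − e·p]·Δt with Δt = 0.5.
t = 0.5: p = 0.77500 + (-0.03150) = 0.74350
t = 1: p = 0.74350 + (-0.02653) = 0.71698
t = 1.5: p = 0.71698 + (-0.02259) = 0.69439
t = 2: p = 0.69439 + (-0.01940) = 0.67499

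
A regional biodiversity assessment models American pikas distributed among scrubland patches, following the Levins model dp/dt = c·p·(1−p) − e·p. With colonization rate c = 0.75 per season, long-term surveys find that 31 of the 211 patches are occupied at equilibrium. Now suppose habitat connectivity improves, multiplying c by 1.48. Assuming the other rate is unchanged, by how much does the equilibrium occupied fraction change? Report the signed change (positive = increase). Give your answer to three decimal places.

0.277

Observed p* = 31/211 = 0.14692.
Balance c(1−p*) = e gives e = 0.75×(1 − 0.14692) = 0.63981.
New p* = 1 − e/c = 1 − 0.63981/1.11000 = 0.42359.
Δp* = 0.42359 − 0.14692 = +0.27667.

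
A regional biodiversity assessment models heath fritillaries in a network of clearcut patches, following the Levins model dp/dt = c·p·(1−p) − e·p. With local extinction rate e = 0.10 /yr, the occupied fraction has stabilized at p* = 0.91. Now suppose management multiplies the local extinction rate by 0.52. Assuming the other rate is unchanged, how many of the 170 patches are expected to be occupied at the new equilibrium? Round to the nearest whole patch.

Balance c(1−p*) = e gives c = e/(1 − 0.91000) = 0.10/0.09000 = 1.11111.
New p* = 1 − e/c = 1 − 0.05200/1.11111 = 0.95320.
Expected occupied = 170 × 0.95320 = 162.04 ≈ 162.

162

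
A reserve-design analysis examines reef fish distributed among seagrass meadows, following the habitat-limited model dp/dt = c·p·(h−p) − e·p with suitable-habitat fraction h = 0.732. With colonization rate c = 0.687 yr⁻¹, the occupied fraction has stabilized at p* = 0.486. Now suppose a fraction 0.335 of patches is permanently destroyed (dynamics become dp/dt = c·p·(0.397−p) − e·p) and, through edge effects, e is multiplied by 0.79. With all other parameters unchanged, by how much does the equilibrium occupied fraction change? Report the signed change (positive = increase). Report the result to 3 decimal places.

Balance c(h−p*) = e gives e = 0.687×(0.732 − 0.48600) = 0.16900.
New p* = 0.397 − e/c = 0.397 − 0.13351/0.68700 = 0.20266.
Δp* = 0.20266 − 0.48600 = -0.28334.

-0.283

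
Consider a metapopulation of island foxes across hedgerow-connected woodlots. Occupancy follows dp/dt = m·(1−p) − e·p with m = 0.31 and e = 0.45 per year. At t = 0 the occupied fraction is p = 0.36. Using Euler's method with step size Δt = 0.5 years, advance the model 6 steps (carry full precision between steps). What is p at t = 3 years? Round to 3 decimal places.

0.405

Update rule: p ← p + [m·(1−p) − e·p]·Δt with Δt = 0.5.
p: 0.36000 → 0.37820  (Δp = +0.01820)
p: 0.37820 → 0.38948  (Δp = +0.01128)
p: 0.38948 → 0.39648  (Δp = +0.00700)
p: 0.39648 → 0.40082  (Δp = +0.00434)
p: 0.40082 → 0.40351  (Δp = +0.00269)
p: 0.40351 → 0.40517  (Δp = +0.00167)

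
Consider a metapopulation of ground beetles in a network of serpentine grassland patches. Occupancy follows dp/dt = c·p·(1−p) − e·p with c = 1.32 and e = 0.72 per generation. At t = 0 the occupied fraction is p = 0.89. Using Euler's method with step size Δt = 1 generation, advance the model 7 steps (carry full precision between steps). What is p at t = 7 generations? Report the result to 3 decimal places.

0.454

Update rule: p ← p + [c·p·(1−p) − e·p]·Δt with Δt = 1.
p: 0.89000 → 0.37843  (Δp = -0.51157)
p: 0.37843 → 0.41645  (Δp = +0.03802)
p: 0.41645 → 0.43739  (Δp = +0.02094)
p: 0.43739 → 0.44730  (Δp = +0.00990)
p: 0.44730 → 0.45158  (Δp = +0.00428)
p: 0.45158 → 0.45335  (Δp = +0.00177)
p: 0.45335 → 0.45406  (Δp = +0.00072)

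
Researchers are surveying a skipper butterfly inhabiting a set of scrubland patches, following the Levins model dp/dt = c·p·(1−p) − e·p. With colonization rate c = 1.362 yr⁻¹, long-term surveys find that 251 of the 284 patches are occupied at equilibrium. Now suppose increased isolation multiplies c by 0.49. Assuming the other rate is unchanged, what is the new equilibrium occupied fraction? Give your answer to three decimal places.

0.763

Observed p* = 251/284 = 0.88380.
Balance c(1−p*) = e gives e = 1.362×(1 − 0.88380) = 0.15826.
New p* = 1 − e/c = 1 − 0.15826/0.66738 = 0.76286.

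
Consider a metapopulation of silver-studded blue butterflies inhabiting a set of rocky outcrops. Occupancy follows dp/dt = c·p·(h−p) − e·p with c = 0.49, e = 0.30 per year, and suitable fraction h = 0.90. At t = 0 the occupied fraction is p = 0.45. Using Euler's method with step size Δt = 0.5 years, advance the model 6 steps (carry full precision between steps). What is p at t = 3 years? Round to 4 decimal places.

0.3733

Update rule: p ← p + [c·p·(h−p) − e·p]·Δt with Δt = 0.5.
t = 0.5: p = 0.45000 + (-0.01789) = 0.43211
t = 1: p = 0.43211 + (-0.01528) = 0.41683
t = 1.5: p = 0.41683 + (-0.01318) = 0.40365
t = 2: p = 0.40365 + (-0.01146) = 0.39219
t = 2.5: p = 0.39219 + (-0.01003) = 0.38215
t = 3: p = 0.38215 + (-0.00884) = 0.37331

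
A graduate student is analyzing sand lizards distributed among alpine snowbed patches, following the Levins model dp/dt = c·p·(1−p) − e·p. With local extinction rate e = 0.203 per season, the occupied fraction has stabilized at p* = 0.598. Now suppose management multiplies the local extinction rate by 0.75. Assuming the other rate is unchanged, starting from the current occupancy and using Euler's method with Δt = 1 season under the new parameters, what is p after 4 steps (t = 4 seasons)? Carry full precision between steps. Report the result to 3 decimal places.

Balance c(1−p*) = e gives c = e/(1 − 0.59800) = 0.203/0.40200 = 0.50498.
Starting from p₀ = 0.59800; update p ← p + (dp/dt)·Δt with the new parameters.
p: 0.59800 → 0.62835  (Δp = +0.03035)
p: 0.62835 → 0.65061  (Δp = +0.02226)
p: 0.65061 → 0.66634  (Δp = +0.01573)
p: 0.66634 → 0.67716  (Δp = +0.01082)

0.677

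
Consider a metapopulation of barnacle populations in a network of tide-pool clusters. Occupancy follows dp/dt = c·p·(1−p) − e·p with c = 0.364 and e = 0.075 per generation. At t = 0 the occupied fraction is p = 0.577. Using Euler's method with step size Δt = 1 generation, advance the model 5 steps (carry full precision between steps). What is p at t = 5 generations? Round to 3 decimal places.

Update rule: p ← p + [c·p·(1−p) − e·p]·Δt with Δt = 1.
  1  |  dp/dt·Δt = +0.045567  |  p_1 = 0.622567
  2  |  dp/dt·Δt = +0.038839  |  p_2 = 0.661406
  3  |  dp/dt·Δt = +0.031912  |  p_3 = 0.693318
  4  |  dp/dt·Δt = +0.025398  |  p_4 = 0.718716
  5  |  dp/dt·Δt = +0.019684  |  p_5 = 0.738399

0.738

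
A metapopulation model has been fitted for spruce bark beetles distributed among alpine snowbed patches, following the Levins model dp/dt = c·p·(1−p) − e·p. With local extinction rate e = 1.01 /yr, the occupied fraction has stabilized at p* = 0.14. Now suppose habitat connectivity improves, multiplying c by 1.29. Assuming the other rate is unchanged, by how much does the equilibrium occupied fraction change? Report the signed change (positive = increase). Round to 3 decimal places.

0.193

Balance c(1−p*) = e gives c = e/(1 − 0.14000) = 1.01/0.86000 = 1.17442.
New p* = 1 − e/c = 1 − 1.01000/1.51500 = 0.33333.
Δp* = 0.33333 − 0.14000 = +0.19333.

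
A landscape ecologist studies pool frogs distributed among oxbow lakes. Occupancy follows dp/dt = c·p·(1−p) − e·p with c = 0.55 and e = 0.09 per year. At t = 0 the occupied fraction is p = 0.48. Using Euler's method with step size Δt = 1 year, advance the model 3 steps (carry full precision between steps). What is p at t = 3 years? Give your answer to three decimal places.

Update rule: p ← p + [c·p·(1−p) − e·p]·Δt with Δt = 1.
  1  |  dp/dt·Δt = +0.094080  |  p_1 = 0.574080
  2  |  dp/dt·Δt = +0.082814  |  p_2 = 0.656894
  3  |  dp/dt·Δt = +0.064841  |  p_3 = 0.721735

0.722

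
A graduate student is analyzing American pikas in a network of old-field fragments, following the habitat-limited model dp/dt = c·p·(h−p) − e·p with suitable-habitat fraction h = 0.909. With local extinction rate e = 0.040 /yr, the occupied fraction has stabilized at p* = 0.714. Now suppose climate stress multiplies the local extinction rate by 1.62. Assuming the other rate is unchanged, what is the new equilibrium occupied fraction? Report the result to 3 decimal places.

0.593

Balance c(h−p*) = e gives c = e/(0.909 − 0.71400) = 0.040/0.19500 = 0.20513.
New p* = 0.909 − e/c = 0.909 − 0.06480/0.20513 = 0.59310.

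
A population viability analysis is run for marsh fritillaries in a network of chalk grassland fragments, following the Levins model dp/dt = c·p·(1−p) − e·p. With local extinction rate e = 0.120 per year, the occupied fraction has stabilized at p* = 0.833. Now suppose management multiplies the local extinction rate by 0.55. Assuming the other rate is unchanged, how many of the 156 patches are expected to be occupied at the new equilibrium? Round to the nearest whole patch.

142

Balance c(1−p*) = e gives c = e/(1 − 0.83300) = 0.120/0.16700 = 0.71856.
New p* = 1 − e/c = 1 − 0.06600/0.71856 = 0.90815.
Expected occupied = 156 × 0.90815 = 141.67 ≈ 142.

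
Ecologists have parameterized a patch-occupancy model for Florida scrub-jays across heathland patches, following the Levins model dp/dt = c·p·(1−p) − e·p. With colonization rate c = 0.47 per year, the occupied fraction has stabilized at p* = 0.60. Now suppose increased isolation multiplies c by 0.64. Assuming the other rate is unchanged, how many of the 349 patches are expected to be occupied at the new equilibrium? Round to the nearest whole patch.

Balance c(1−p*) = e gives e = 0.47×(1 − 0.60000) = 0.18800.
New p* = 1 − e/c = 1 − 0.18800/0.30080 = 0.37500.
Expected occupied = 349 × 0.37500 = 130.88 ≈ 131.

131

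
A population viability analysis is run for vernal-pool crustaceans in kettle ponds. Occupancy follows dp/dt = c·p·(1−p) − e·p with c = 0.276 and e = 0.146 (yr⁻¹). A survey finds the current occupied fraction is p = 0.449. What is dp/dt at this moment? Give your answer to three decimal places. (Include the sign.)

0.003

Colonization term: c·p·(1−p) = 0.276×0.449×0.5510 = 0.06828.
Extinction term: e·p = 0.06555.
dp/dt = 0.06828 − 0.06555 = 0.00273.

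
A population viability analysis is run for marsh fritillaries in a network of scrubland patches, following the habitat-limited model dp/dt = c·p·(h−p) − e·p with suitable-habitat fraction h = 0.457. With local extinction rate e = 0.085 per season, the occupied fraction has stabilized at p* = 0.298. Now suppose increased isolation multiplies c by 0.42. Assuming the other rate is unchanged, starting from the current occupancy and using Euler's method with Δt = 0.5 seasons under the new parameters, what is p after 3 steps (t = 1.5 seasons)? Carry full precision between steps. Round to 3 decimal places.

Balance c(h−p*) = e gives c = e/(0.457 − 0.29800) = 0.085/0.15900 = 0.53459.
Starting from p₀ = 0.29800; update p ← p + (dp/dt)·Δt with the new parameters.
p: 0.29800 → 0.29065  (Δp = -0.00735)
p: 0.29065 → 0.28373  (Δp = -0.00692)
p: 0.28373 → 0.27719  (Δp = -0.00654)

0.277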